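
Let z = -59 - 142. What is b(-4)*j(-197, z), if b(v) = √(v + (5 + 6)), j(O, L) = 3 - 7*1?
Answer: -4*√7 ≈ -10.583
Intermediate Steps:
z = -201
j(O, L) = -4 (j(O, L) = 3 - 7 = -4)
b(v) = √(11 + v) (b(v) = √(v + 11) = √(11 + v))
b(-4)*j(-197, z) = √(11 - 4)*(-4) = √7*(-4) = -4*√7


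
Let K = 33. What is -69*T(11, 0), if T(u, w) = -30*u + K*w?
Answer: 22770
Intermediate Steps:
T(u, w) = -30*u + 33*w
-69*T(11, 0) = -69*(-30*11 + 33*0) = -69*(-330 + 0) = -69*(-330) = 22770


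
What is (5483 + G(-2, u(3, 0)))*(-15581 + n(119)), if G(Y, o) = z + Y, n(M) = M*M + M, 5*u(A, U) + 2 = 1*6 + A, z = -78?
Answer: -7029303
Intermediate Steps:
u(A, U) = 4/5 + A/5 (u(A, U) = -2/5 + (1*6 + A)/5 = -2/5 + (6 + A)/5 = -2/5 + (6/5 + A/5) = 4/5 + A/5)
n(M) = M + M**2 (n(M) = M**2 + M = M + M**2)
G(Y, o) = -78 + Y
(5483 + G(-2, u(3, 0)))*(-15581 + n(119)) = (5483 + (-78 - 2))*(-15581 + 119*(1 + 119)) = (5483 - 80)*(-15581 + 119*120) = 5403*(-15581 + 14280) = 5403*(-1301) = -7029303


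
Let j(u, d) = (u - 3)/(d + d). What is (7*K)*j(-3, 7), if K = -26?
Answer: 78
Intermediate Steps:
j(u, d) = (-3 + u)/(2*d) (j(u, d) = (-3 + u)/((2*d)) = (-3 + u)*(1/(2*d)) = (-3 + u)/(2*d))
(7*K)*j(-3, 7) = (7*(-26))*((½)*(-3 - 3)/7) = -91*(-6)/7 = -182*(-3/7) = 78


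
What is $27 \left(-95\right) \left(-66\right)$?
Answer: $169290$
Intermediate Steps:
$27 \left(-95\right) \left(-66\right) = \left(-2565\right) \left(-66\right) = 169290$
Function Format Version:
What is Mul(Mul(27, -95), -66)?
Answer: 169290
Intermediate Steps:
Mul(Mul(27, -95), -66) = Mul(-2565, -66) = 169290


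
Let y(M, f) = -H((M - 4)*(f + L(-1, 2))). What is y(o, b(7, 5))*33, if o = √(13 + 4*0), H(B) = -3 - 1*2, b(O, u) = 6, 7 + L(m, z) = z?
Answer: 165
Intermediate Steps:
L(m, z) = -7 + z
H(B) = -5 (H(B) = -3 - 2 = -5)
o = √13 (o = √(13 + 0) = √13 ≈ 3.6056)
y(M, f) = 5 (y(M, f) = -1*(-5) = 5)
y(o, b(7, 5))*33 = 5*33 = 165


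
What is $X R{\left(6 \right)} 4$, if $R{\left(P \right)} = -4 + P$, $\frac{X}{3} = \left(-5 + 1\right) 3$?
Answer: $-288$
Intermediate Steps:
$X = -36$ ($X = 3 \left(-5 + 1\right) 3 = 3 \left(\left(-4\right) 3\right) = 3 \left(-12\right) = -36$)
$X R{\left(6 \right)} 4 = - 36 \left(-4 + 6\right) 4 = \left(-36\right) 2 \cdot 4 = \left(-72\right) 4 = -288$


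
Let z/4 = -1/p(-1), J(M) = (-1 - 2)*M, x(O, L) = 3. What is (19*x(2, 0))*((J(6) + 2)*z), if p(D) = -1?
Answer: -3648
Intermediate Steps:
J(M) = -3*M
z = 4 (z = 4*(-1/(-1)) = 4*(-1*(-1)) = 4*1 = 4)
(19*x(2, 0))*((J(6) + 2)*z) = (19*3)*((-3*6 + 2)*4) = 57*((-18 + 2)*4) = 57*(-16*4) = 57*(-64) = -3648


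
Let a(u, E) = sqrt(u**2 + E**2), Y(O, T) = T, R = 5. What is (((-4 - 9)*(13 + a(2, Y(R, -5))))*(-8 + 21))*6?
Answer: -13182 - 1014*sqrt(29) ≈ -18643.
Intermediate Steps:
a(u, E) = sqrt(E**2 + u**2)
(((-4 - 9)*(13 + a(2, Y(R, -5))))*(-8 + 21))*6 = (((-4 - 9)*(13 + sqrt((-5)**2 + 2**2)))*(-8 + 21))*6 = (-13*(13 + sqrt(25 + 4))*13)*6 = (-13*(13 + sqrt(29))*13)*6 = ((-169 - 13*sqrt(29))*13)*6 = (-2197 - 169*sqrt(29))*6 = -13182 - 1014*sqrt(29)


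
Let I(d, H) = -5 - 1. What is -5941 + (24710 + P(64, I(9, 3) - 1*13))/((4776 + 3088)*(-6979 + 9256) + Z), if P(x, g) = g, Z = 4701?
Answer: -106409398598/17911029 ≈ -5941.0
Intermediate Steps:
I(d, H) = -6
-5941 + (24710 + P(64, I(9, 3) - 1*13))/((4776 + 3088)*(-6979 + 9256) + Z) = -5941 + (24710 + (-6 - 1*13))/((4776 + 3088)*(-6979 + 9256) + 4701) = -5941 + (24710 + (-6 - 13))/(7864*2277 + 4701) = -5941 + (24710 - 19)/(17906328 + 4701) = -5941 + 24691/17911029 = -106409398598/17911029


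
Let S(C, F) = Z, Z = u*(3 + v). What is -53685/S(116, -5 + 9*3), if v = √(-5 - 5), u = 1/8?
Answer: -1288440/19 + 429480*I*√10/19 ≈ -67813.0 + 71481.0*I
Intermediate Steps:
u = ⅛ (u = 1*(⅛) = ⅛ ≈ 0.12500)
v = I*√10 (v = √(-10) = I*√10 ≈ 3.1623*I)
Z = 3/8 + I*√10/8 (Z = (3 + I*√10)/8 = 3/8 + I*√10/8 ≈ 0.375 + 0.39528*I)
S(C, F) = 3/8 + I*√10/8
-53685/S(116, -5 + 9*3) = -53685/(3/8 + I*√10/8)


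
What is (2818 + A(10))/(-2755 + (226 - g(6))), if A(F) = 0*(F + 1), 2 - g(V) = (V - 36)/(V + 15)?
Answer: -19726/17727 ≈ -1.1128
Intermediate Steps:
g(V) = 2 - (-36 + V)/(15 + V) (g(V) = 2 - (V - 36)/(V + 15) = 2 - (-36 + V)/(15 + V))
A(F) = 0 (A(F) = 0*(1 + F) = 0)
(2818 + A(10))/(-2755 + (226 - g(6))) = (2818 + 0)/(-2755 + (226 - (66 + 6)/(15 + 6))) = 2818/(-2755 + (226 - 72/21)) = 2818/(-2755 + (226 - 1*24/7)) = 2818/(-2755 + (226 - 24/7)) = 2818/(-2755 + 1558/7) = 2818/(-17727/7) = 2818*(-7/17727) = -19726/17727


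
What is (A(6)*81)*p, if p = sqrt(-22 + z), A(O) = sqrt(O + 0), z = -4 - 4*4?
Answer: 486*I*sqrt(7) ≈ 1285.8*I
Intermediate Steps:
z = -20 (z = -4 - 16 = -20)
A(O) = sqrt(O)
p = I*sqrt(42) (p = sqrt(-22 - 20) = sqrt(-42) = I*sqrt(42) ≈ 6.4807*I)
(A(6)*81)*p = (sqrt(6)*81)*(I*sqrt(42)) = (81*sqrt(6))*(I*sqrt(42)) = 486*I*sqrt(7)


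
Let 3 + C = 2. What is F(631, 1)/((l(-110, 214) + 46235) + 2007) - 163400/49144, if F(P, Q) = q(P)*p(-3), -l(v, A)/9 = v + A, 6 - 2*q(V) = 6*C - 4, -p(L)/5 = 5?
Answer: -483726825/145300379 ≈ -3.3292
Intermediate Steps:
C = -1 (C = -3 + 2 = -1)
p(L) = -25 (p(L) = -5*5 = -25)
q(V) = 8 (q(V) = 3 - (6*(-1) - 4)/2 = 3 - (-6 - 4)/2 = 3 - ½*(-10) = 3 + 5 = 8)
l(v, A) = -9*A - 9*v (l(v, A) = -9*(v + A) = -9*(A + v) = -9*A - 9*v)
F(P, Q) = -200 (F(P, Q) = 8*(-25) = -200)
F(631, 1)/((l(-110, 214) + 46235) + 2007) - 163400/49144 = -200/(((-9*214 - 9*(-110)) + 46235) + 2007) - 163400/49144 = -200/(((-1926 + 990) + 46235) + 2007) - 163400*1/49144 = -200/((-936 + 46235) + 2007) - 20425/6143 = -200/(45299 + 2007) - 20425/6143 = -200/47306 - 20425/6143 = -200*1/47306 - 20425/6143 = -100/23653 - 20425/6143 = -483726825/145300379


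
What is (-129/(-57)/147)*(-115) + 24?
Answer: 62087/2793 ≈ 22.229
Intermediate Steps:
(-129/(-57)/147)*(-115) + 24 = (-129*(-1/57)*(1/147))*(-115) + 24 = ((43/19)*(1/147))*(-115) + 24 = (43/2793)*(-115) + 24 = -4945/2793 + 24 = 62087/2793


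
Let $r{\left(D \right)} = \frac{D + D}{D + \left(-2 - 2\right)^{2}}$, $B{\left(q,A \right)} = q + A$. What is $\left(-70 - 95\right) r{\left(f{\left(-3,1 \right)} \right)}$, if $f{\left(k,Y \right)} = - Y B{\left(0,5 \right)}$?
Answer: $150$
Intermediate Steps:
$B{\left(q,A \right)} = A + q$
$f{\left(k,Y \right)} = - 5 Y$ ($f{\left(k,Y \right)} = - Y \left(5 + 0\right) = - Y 5 = - 5 Y$)
$r{\left(D \right)} = \frac{2 D}{16 + D}$ ($r{\left(D \right)} = \frac{2 D}{D + \left(-4\right)^{2}} = \frac{2 D}{D + 16} = \frac{2 D}{16 + D}$)
$\left(-70 - 95\right) r{\left(f{\left(-3,1 \right)} \right)} = \left(-70 - 95\right) \frac{2 \left(\left(-5\right) 1\right)}{16 - 5} = - 165 \cdot 2 \left(-5\right) \frac{1}{16 - 5} = - 165 \cdot 2 \left(-5\right) \frac{1}{11} = \left(-165\right) \left(- \frac{10}{11}\right) = 150$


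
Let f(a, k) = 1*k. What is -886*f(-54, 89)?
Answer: -78854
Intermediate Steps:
f(a, k) = k
-886*f(-54, 89) = -886*89 = -78854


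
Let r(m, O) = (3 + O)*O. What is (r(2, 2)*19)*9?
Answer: 1710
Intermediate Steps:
r(m, O) = O*(3 + O)
(r(2, 2)*19)*9 = ((2*(3 + 2))*19)*9 = ((2*5)*19)*9 = (10*19)*9 = 190*9 = 1710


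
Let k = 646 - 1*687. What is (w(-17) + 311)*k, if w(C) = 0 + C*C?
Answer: -24600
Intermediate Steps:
k = -41 (k = 646 - 687 = -41)
w(C) = C**2 (w(C) = 0 + C**2 = C**2)
(w(-17) + 311)*k = ((-17)**2 + 311)*(-41) = (289 + 311)*(-41) = 600*(-41) = -24600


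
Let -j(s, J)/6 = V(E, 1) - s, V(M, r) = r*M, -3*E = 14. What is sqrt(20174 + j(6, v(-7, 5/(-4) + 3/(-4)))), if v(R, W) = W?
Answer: sqrt(20238) ≈ 142.26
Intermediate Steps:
E = -14/3 (E = -1/3*14 = -14/3 ≈ -4.6667)
V(M, r) = M*r
j(s, J) = 28 + 6*s (j(s, J) = -6*(-14/3*1 - s) = -6*(-14/3 - s) = 28 + 6*s)
sqrt(20174 + j(6, v(-7, 5/(-4) + 3/(-4)))) = sqrt(20174 + (28 + 6*6)) = sqrt(20174 + (28 + 36)) = sqrt(20174 + 64) = sqrt(20238)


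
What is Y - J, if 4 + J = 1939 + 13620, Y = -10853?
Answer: -26408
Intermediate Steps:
J = 15555 (J = -4 + (1939 + 13620) = -4 + 15559 = 15555)
Y - J = -10853 - 1*15555 = -10853 - 15555 = -26408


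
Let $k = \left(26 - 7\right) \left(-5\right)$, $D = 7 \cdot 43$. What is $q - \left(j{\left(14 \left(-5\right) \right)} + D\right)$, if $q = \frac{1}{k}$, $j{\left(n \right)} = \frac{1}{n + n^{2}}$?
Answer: $- \frac{5524751}{18354} \approx -301.01$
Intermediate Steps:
$D = 301$
$k = -95$ ($k = 19 \left(-5\right) = -95$)
$q = - \frac{1}{95}$ ($q = \frac{1}{-95} = - \frac{1}{95} \approx -0.010526$)
$q - \left(j{\left(14 \left(-5\right) \right)} + D\right) = - \frac{1}{95} - \left(\frac{1}{14 \left(-5\right) \left(1 + 14 \left(-5\right)\right)} + 301\right) = - \frac{1}{95} - \left(\frac{1}{\left(-70\right) \left(1 - 70\right)} + 301\right) = - \frac{1}{95} - \left(- \frac{1}{70 \left(-69\right)} + 301\right) = - \frac{1}{95} - \left(\left(- \frac{1}{70}\right) \left(- \frac{1}{69}\right) + 301\right) = - \frac{1}{95} - \left(\frac{1}{4830} + 301\right) = - \frac{1}{95} - \frac{1453831}{4830} = - \frac{5524751}{18354}$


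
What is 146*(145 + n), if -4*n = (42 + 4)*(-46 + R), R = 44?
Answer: 24528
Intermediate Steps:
n = 23 (n = -(42 + 4)*(-46 + 44)/4 = -23*(-2)/2 = -¼*(-92) = 23)
146*(145 + n) = 146*(145 + 23) = 146*168 = 24528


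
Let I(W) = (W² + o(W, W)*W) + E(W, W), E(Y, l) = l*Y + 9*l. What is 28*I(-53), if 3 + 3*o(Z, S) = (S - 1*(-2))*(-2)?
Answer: 94976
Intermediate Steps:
E(Y, l) = 9*l + Y*l (E(Y, l) = Y*l + 9*l = 9*l + Y*l)
o(Z, S) = -7/3 - 2*S/3 (o(Z, S) = -1 + ((S - 1*(-2))*(-2))/3 = -1 + ((S + 2)*(-2))/3 = -1 + ((2 + S)*(-2))/3 = -1 + (-4 - 2*S)/3 = -1 + (-4/3 - 2*S/3) = -7/3 - 2*S/3)
I(W) = W² + W*(9 + W) + W*(-7/3 - 2*W/3) (I(W) = (W² + (-7/3 - 2*W/3)*W) + W*(9 + W) = (W² + W*(-7/3 - 2*W/3)) + W*(9 + W) = W² + W*(9 + W) + W*(-7/3 - 2*W/3))
28*I(-53) = 28*((4/3)*(-53)*(5 - 53)) = 28*((4/3)*(-53)*(-48)) = 28*3392 = 94976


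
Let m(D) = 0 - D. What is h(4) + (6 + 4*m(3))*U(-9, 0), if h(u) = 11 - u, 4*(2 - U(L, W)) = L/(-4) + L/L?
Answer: -⅛ ≈ -0.12500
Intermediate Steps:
m(D) = -D
U(L, W) = 7/4 + L/16 (U(L, W) = 2 - (L/(-4) + L/L)/4 = 2 - (L*(-¼) + 1)/4 = 2 - (-L/4 + 1)/4 = 2 - (1 - L/4)/4 = 2 + (-¼ + L/16) = 7/4 + L/16)
h(4) + (6 + 4*m(3))*U(-9, 0) = (11 - 1*4) + (6 + 4*(-1*3))*(7/4 + (1/16)*(-9)) = (11 - 4) + (6 + 4*(-3))*(7/4 - 9/16) = 7 + (6 - 12)*(19/16) = 7 - 6*19/16 = 7 - 57/8 = -⅛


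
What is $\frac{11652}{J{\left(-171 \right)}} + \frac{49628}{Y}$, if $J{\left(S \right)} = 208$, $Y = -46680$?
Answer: $\frac{16674773}{303420} \approx 54.956$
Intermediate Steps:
$\frac{11652}{J{\left(-171 \right)}} + \frac{49628}{Y} = \frac{11652}{208} + \frac{49628}{-46680} = 11652 \cdot \frac{1}{208} + 49628 \left(- \frac{1}{46680}\right) = \frac{2913}{52} - \frac{12407}{11670} = \frac{16674773}{303420}$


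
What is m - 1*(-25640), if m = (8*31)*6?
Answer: 27128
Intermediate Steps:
m = 1488 (m = 248*6 = 1488)
m - 1*(-25640) = 1488 - 1*(-25640) = 1488 + 25640 = 27128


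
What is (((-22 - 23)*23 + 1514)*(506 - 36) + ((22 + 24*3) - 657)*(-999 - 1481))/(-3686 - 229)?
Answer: -324274/783 ≈ -414.14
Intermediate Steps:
(((-22 - 23)*23 + 1514)*(506 - 36) + ((22 + 24*3) - 657)*(-999 - 1481))/(-3686 - 229) = ((-45*23 + 1514)*470 + ((22 + 72) - 657)*(-2480))/(-3915) = ((-1035 + 1514)*470 + (94 - 657)*(-2480))*(-1/3915) = (479*470 - 563*(-2480))*(-1/3915) = (225130 + 1396240)*(-1/3915) = 1621370*(-1/3915) = -324274/783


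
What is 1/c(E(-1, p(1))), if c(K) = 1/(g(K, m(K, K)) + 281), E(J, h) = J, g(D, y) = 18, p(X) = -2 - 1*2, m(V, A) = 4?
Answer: 299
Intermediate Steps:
p(X) = -4 (p(X) = -2 - 2 = -4)
c(K) = 1/299 (c(K) = 1/(18 + 281) = 1/299)
1/c(E(-1, p(1))) = 1/(1/299) = 299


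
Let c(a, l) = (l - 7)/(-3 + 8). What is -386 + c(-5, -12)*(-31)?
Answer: -1341/5 ≈ -268.20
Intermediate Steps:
c(a, l) = -7/5 + l/5 (c(a, l) = (-7 + l)/5 = (-7 + l)*(1/5) = -7/5 + l/5)
-386 + c(-5, -12)*(-31) = -386 + (-7/5 + (1/5)*(-12))*(-31) = -386 + (-7/5 - 12/5)*(-31) = -386 - 19/5*(-31) = -386 + 589/5 = -1341/5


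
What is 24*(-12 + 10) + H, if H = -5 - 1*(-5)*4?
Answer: -33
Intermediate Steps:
H = 15 (H = -5 + 5*4 = -5 + 20 = 15)
24*(-12 + 10) + H = 24*(-12 + 10) + 15 = 24*(-2) + 15 = -48 + 15 = -33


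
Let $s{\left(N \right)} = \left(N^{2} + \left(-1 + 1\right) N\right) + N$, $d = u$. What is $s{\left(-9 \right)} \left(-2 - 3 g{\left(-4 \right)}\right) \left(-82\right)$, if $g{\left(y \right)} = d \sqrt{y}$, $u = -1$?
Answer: $11808 - 35424 i \approx 11808.0 - 35424.0 i$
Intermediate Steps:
$d = -1$
$g{\left(y \right)} = - \sqrt{y}$
$s{\left(N \right)} = N + N^{2}$ ($s{\left(N \right)} = \left(N^{2} + 0 N\right) + N = \left(N^{2} + 0\right) + N = N^{2} + N = N + N^{2}$)
$s{\left(-9 \right)} \left(-2 - 3 g{\left(-4 \right)}\right) \left(-82\right) = - 9 \left(1 - 9\right) \left(-2 - 3 \left(- \sqrt{-4}\right)\right) \left(-82\right) = \left(-9\right) \left(-8\right) \left(-2 - 3 \left(- 2 i\right)\right) \left(-82\right) = 72 \left(-2 - 3 \left(- 2 i\right)\right) \left(-82\right) = 72 \left(-2 + 6 i\right) \left(-82\right) = \left(-144 + 432 i\right) \left(-82\right) = 11808 - 35424 i$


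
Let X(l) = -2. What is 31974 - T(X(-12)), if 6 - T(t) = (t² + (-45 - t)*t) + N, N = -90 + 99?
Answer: 32067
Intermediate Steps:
N = 9
T(t) = -3 - t² - t*(-45 - t) (T(t) = 6 - ((t² + (-45 - t)*t) + 9) = 6 - ((t² + t*(-45 - t)) + 9) = 6 - (9 + t² + t*(-45 - t)) = 6 + (-9 - t² - t*(-45 - t)) = -3 - t² - t*(-45 - t))
31974 - T(X(-12)) = 31974 - (-3 + 45*(-2)) = 31974 - (-3 - 90) = 31974 - 1*(-93) = 31974 + 93 = 32067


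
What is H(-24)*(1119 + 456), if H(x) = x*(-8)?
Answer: 302400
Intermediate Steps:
H(x) = -8*x
H(-24)*(1119 + 456) = (-8*(-24))*(1119 + 456) = 192*1575 = 302400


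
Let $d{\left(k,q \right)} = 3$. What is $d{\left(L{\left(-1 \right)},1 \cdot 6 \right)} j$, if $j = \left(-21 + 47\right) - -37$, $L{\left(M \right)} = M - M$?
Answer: $189$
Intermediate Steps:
$L{\left(M \right)} = 0$
$j = 63$ ($j = 26 + 37 = 63$)
$d{\left(L{\left(-1 \right)},1 \cdot 6 \right)} j = 3 \cdot 63 = 189$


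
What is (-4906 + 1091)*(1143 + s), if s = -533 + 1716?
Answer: -8873690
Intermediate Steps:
s = 1183
(-4906 + 1091)*(1143 + s) = (-4906 + 1091)*(1143 + 1183) = -3815*2326 = -8873690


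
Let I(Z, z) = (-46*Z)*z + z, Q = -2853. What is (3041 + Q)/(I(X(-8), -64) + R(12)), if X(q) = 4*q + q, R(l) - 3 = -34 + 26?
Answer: -4/2507 ≈ -0.0015955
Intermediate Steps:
R(l) = -5 (R(l) = 3 + (-34 + 26) = 3 - 8 = -5)
X(q) = 5*q
I(Z, z) = z - 46*Z*z (I(Z, z) = -46*Z*z + z = z - 46*Z*z)
(3041 + Q)/(I(X(-8), -64) + R(12)) = (3041 - 2853)/(-64*(1 - 230*(-8)) - 5) = 188/(-64*(1 - 46*(-40)) - 5) = 188/(-64*(1 + 1840) - 5) = 188/(-64*1841 - 5) = 188/(-117824 - 5) = 188/(-117829) = 188*(-1/117829) = -4/2507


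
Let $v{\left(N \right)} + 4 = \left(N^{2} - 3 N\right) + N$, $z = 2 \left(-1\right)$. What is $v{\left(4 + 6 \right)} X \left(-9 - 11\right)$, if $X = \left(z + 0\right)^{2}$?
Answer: $-6080$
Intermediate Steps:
$z = -2$
$v{\left(N \right)} = -4 + N^{2} - 2 N$ ($v{\left(N \right)} = -4 + \left(\left(N^{2} - 3 N\right) + N\right) = -4 + \left(N^{2} - 2 N\right) = -4 + N^{2} - 2 N$)
$X = 4$ ($X = \left(-2 + 0\right)^{2} = \left(-2\right)^{2} = 4$)
$v{\left(4 + 6 \right)} X \left(-9 - 11\right) = \left(-4 + \left(4 + 6\right)^{2} - 2 \left(4 + 6\right)\right) 4 \left(-9 - 11\right) = \left(-4 + 10^{2} - 20\right) 4 \left(-20\right) = \left(-4 + 100 - 20\right) 4 \left(-20\right) = 76 \cdot 4 \left(-20\right) = 304 \left(-20\right) = -6080$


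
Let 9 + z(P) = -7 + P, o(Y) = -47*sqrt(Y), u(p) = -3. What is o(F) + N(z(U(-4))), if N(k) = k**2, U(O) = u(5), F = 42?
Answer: 361 - 47*sqrt(42) ≈ 56.405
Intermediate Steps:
U(O) = -3
z(P) = -16 + P (z(P) = -9 + (-7 + P) = -16 + P)
o(F) + N(z(U(-4))) = -47*sqrt(42) + (-16 - 3)**2 = -47*sqrt(42) + (-19)**2 = -47*sqrt(42) + 361 = 361 - 47*sqrt(42)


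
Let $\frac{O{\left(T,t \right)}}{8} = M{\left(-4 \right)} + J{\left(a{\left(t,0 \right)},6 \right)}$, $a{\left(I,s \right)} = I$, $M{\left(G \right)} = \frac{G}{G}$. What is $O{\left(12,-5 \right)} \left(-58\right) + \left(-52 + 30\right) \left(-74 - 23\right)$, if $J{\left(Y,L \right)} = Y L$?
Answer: $15590$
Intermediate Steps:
$M{\left(G \right)} = 1$
$J{\left(Y,L \right)} = L Y$
$O{\left(T,t \right)} = 8 + 48 t$ ($O{\left(T,t \right)} = 8 \left(1 + 6 t\right) = 8 + 48 t$)
$O{\left(12,-5 \right)} \left(-58\right) + \left(-52 + 30\right) \left(-74 - 23\right) = \left(8 + 48 \left(-5\right)\right) \left(-58\right) + \left(-52 + 30\right) \left(-74 - 23\right) = \left(8 - 240\right) \left(-58\right) - -2134 = \left(-232\right) \left(-58\right) + 2134 = 13456 + 2134 = 15590$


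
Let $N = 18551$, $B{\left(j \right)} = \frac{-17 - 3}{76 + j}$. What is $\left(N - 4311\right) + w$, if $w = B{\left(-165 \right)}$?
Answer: $\frac{1267380}{89} \approx 14240.0$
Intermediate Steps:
$B{\left(j \right)} = - \frac{20}{76 + j}$
$w = \frac{20}{89}$ ($w = - \frac{20}{76 - 165} = - \frac{20}{-89} = \left(-20\right) \left(- \frac{1}{89}\right) = \frac{20}{89} \approx 0.22472$)
$\left(N - 4311\right) + w = \left(18551 - 4311\right) + \frac{20}{89} = 14240 + \frac{20}{89} = \frac{1267380}{89}$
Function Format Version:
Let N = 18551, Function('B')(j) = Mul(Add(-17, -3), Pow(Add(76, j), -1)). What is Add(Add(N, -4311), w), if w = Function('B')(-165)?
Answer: Rational(1267380, 89) ≈ 14240.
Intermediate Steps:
Function('B')(j) = Mul(-20, Pow(Add(76, j), -1))
w = Rational(20, 89) (w = Mul(-20, Pow(Add(76, -165), -1)) = Mul(-20, Pow(-89, -1)) = Mul(-20, Rational(-1, 89)) = Rational(20, 89) ≈ 0.22472)
Add(Add(N, -4311), w) = Add(Add(18551, -4311), Rational(20, 89)) = Add(14240, Rational(20, 89)) = Rational(1267380, 89)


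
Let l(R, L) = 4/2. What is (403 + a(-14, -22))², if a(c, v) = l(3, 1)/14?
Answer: 7963684/49 ≈ 1.6252e+5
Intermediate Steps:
l(R, L) = 2 (l(R, L) = 4*(½) = 2)
a(c, v) = ⅐ (a(c, v) = 2/14 = 2*(1/14) = ⅐)
(403 + a(-14, -22))² = (403 + ⅐)² = (2822/7)² = 7963684/49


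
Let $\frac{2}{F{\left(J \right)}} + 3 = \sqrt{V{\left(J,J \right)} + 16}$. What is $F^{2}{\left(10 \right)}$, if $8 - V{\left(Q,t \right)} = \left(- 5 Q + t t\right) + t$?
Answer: $- \frac{4}{75} + \frac{16 i}{225} \approx -0.053333 + 0.071111 i$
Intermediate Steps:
$V{\left(Q,t \right)} = 8 - t - t^{2} + 5 Q$ ($V{\left(Q,t \right)} = 8 - \left(\left(- 5 Q + t t\right) + t\right) = 8 - \left(\left(- 5 Q + t^{2}\right) + t\right) = 8 - \left(\left(t^{2} - 5 Q\right) + t\right) = 8 - \left(t + t^{2} - 5 Q\right) = 8 - t - t^{2} + 5 Q$)
$F{\left(J \right)} = \frac{2}{-3 + \sqrt{24 - J^{2} + 4 J}}$ ($F{\left(J \right)} = \frac{2}{-3 + \sqrt{\left(8 - J - J^{2} + 5 J\right) + 16}} = \frac{2}{-3 + \sqrt{\left(8 - J^{2} + 4 J\right) + 16}} = \frac{2}{-3 + \sqrt{24 - J^{2} + 4 J}}$)
$F^{2}{\left(10 \right)} = \left(\frac{2}{-3 + \sqrt{24 - 10^{2} + 4 \cdot 10}}\right)^{2} = \left(\frac{2}{-3 + \sqrt{24 - 100 + 40}}\right)^{2} = \left(\frac{2}{-3 + \sqrt{-36}}\right)^{2} = \left(\frac{2}{-3 + 6 i}\right)^{2} = \left(2 \frac{-3 - 6 i}{45}\right)^{2} = \left(\frac{2 \left(-3 - 6 i\right)}{45}\right)^{2} = \frac{4 \left(-3 - 6 i\right)^{2}}{2025}$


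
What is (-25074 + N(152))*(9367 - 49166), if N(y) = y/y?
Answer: 997880327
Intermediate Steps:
N(y) = 1
(-25074 + N(152))*(9367 - 49166) = (-25074 + 1)*(9367 - 49166) = -25073*(-39799) = 997880327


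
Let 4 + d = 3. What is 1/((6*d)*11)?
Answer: -1/66 ≈ -0.015152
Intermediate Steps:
d = -1 (d = -4 + 3 = -1)
1/((6*d)*11) = 1/((6*(-1))*11) = 1/(-6*11) = 1/(-66) = -1/66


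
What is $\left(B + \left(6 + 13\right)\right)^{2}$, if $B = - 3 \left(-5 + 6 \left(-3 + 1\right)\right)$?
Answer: $4900$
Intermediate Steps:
$B = 51$ ($B = - 3 \left(-5 + 6 \left(-2\right)\right) = - 3 \left(-5 - 12\right) = \left(-3\right) \left(-17\right) = 51$)
$\left(B + \left(6 + 13\right)\right)^{2} = \left(51 + \left(6 + 13\right)\right)^{2} = \left(51 + 19\right)^{2} = 70^{2} = 4900$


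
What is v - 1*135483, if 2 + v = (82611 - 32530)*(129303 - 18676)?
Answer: 5540175302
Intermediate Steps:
v = 5540310785 (v = -2 + (82611 - 32530)*(129303 - 18676) = -2 + 50081*110627 = -2 + 5540310787 = 5540310785)
v - 1*135483 = 5540310785 - 1*135483 = 5540310785 - 135483 = 5540175302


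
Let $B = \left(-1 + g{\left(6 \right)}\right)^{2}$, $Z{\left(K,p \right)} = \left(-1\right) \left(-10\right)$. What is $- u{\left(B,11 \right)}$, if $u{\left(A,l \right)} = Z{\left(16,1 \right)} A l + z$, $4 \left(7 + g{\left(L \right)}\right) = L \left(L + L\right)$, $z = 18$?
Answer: $-11018$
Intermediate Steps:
$Z{\left(K,p \right)} = 10$
$g{\left(L \right)} = -7 + \frac{L^{2}}{2}$ ($g{\left(L \right)} = -7 + \frac{L \left(L + L\right)}{4} = -7 + \frac{L 2 L}{4} = -7 + \frac{2 L^{2}}{4} = -7 + \frac{L^{2}}{2}$)
$B = 100$ ($B = \left(-1 - \left(7 - \frac{6^{2}}{2}\right)\right)^{2} = \left(-1 + \left(-7 + \frac{1}{2} \cdot 36\right)\right)^{2} = \left(-1 + \left(-7 + 18\right)\right)^{2} = \left(-1 + 11\right)^{2} = 10^{2} = 100$)
$u{\left(A,l \right)} = 18 + 10 A l$ ($u{\left(A,l \right)} = 10 A l + 18 = 18 + 10 A l$)
$- u{\left(B,11 \right)} = - (18 + 10 \cdot 100 \cdot 11) = - (18 + 11000) = \left(-1\right) 11018 = -11018$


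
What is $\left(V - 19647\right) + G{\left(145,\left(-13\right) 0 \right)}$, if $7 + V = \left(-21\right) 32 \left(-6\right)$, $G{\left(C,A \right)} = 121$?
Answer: $-15501$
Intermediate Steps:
$V = 4025$ ($V = -7 + \left(-21\right) 32 \left(-6\right) = -7 - -4032 = -7 + 4032 = 4025$)
$\left(V - 19647\right) + G{\left(145,\left(-13\right) 0 \right)} = \left(4025 - 19647\right) + 121 = -15622 + 121 = -15501$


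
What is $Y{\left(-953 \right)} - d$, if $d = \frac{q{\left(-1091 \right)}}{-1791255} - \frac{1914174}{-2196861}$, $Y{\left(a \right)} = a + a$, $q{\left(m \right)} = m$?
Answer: $- \frac{2501268225360517}{1311712750185} \approx -1906.9$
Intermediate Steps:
$Y{\left(a \right)} = 2 a$
$d = \frac{1143723507907}{1311712750185}$ ($d = - \frac{1091}{-1791255} - \frac{1914174}{-2196861} = \left(-1091\right) \left(- \frac{1}{1791255}\right) - - \frac{638058}{732287} = \frac{1091}{1791255} + \frac{638058}{732287} = \frac{1143723507907}{1311712750185} \approx 0.87193$)
$Y{\left(-953 \right)} - d = 2 \left(-953\right) - \frac{1143723507907}{1311712750185} = -1906 - \frac{1143723507907}{1311712750185} = - \frac{2501268225360517}{1311712750185}$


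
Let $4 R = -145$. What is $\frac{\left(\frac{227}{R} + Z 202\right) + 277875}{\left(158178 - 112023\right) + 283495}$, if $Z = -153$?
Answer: $\frac{35809597}{47799250} \approx 0.74917$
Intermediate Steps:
$R = - \frac{145}{4}$ ($R = \frac{1}{4} \left(-145\right) = - \frac{145}{4} \approx -36.25$)
$\frac{\left(\frac{227}{R} + Z 202\right) + 277875}{\left(158178 - 112023\right) + 283495} = \frac{\left(\frac{227}{- \frac{145}{4}} - 30906\right) + 277875}{\left(158178 - 112023\right) + 283495} = \frac{\left(227 \left(- \frac{4}{145}\right) - 30906\right) + 277875}{46155 + 283495} = \frac{\left(- \frac{908}{145} - 30906\right) + 277875}{329650} = \left(- \frac{4482278}{145} + 277875\right) \frac{1}{329650} = \frac{35809597}{145} \cdot \frac{1}{329650} = \frac{35809597}{47799250}$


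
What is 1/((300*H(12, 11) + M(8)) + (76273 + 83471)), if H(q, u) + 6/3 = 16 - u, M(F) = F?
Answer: 1/160652 ≈ 6.2246e-6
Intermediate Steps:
H(q, u) = 14 - u (H(q, u) = -2 + (16 - u) = 14 - u)
1/((300*H(12, 11) + M(8)) + (76273 + 83471)) = 1/((300*(14 - 1*11) + 8) + (76273 + 83471)) = 1/((300*(14 - 11) + 8) + 159744) = 1/((300*3 + 8) + 159744) = 1/((900 + 8) + 159744) = 1/(908 + 159744) = 1/160652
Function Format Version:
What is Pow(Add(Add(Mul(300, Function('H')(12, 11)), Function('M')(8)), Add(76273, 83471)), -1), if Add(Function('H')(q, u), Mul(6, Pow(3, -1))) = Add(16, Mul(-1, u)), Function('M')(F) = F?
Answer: Rational(1, 160652) ≈ 6.2246e-6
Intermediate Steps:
Function('H')(q, u) = Add(14, Mul(-1, u)) (Function('H')(q, u) = Add(-2, Add(16, Mul(-1, u))) = Add(14, Mul(-1, u)))
Pow(Add(Add(Mul(300, Function('H')(12, 11)), Function('M')(8)), Add(76273, 83471)), -1) = Pow(Add(Add(Mul(300, Add(14, Mul(-1, 11))), 8), Add(76273, 83471)), -1) = Pow(Add(Add(Mul(300, Add(14, -11)), 8), 159744), -1) = Pow(Add(Add(Mul(300, 3), 8), 159744), -1) = Pow(Add(Add(900, 8), 159744), -1) = Pow(Add(908, 159744), -1) = Pow(160652, -1) = Rational(1, 160652)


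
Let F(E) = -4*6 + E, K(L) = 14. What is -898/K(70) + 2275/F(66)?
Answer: -419/42 ≈ -9.9762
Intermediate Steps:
F(E) = -24 + E
-898/K(70) + 2275/F(66) = -898/14 + 2275/(-24 + 66) = -898*1/14 + 2275/42 = -449/7 + 2275*(1/42) = -449/7 + 325/6 = -419/42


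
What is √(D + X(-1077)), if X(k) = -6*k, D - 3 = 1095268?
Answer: √1101733 ≈ 1049.6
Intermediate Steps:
D = 1095271 (D = 3 + 1095268 = 1095271)
√(D + X(-1077)) = √(1095271 - 6*(-1077)) = √(1095271 + 6462) = √1101733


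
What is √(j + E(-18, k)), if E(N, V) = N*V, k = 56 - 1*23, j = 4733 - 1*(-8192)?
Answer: √12331 ≈ 111.05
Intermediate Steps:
j = 12925 (j = 4733 + 8192 = 12925)
k = 33 (k = 56 - 23 = 33)
√(j + E(-18, k)) = √(12925 - 18*33) = √(12925 - 594) = √12331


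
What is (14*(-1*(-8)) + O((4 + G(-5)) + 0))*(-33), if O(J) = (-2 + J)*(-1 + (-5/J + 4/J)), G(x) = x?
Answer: -3696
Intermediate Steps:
O(J) = (-1 - 1/J)*(-2 + J) (O(J) = (-2 + J)*(-1 - 1/J) = (-1 - 1/J)*(-2 + J))
(14*(-1*(-8)) + O((4 + G(-5)) + 0))*(-33) = (14*(-1*(-8)) + (1 - ((4 - 5) + 0) + 2/((4 - 5) + 0)))*(-33) = (14*8 + (1 - (-1 + 0) + 2/(-1 + 0)))*(-33) = (112 + (1 - 1*(-1) + 2/(-1)))*(-33) = (112 + (1 + 1 + 2*(-1)))*(-33) = (112 + (1 + 1 - 2))*(-33) = (112 + 0)*(-33) = 112*(-33) = -3696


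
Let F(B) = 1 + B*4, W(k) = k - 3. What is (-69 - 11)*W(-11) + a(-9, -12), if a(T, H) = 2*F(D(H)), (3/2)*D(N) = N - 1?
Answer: 3158/3 ≈ 1052.7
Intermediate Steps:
D(N) = -⅔ + 2*N/3 (D(N) = 2*(N - 1)/3 = 2*(-1 + N)/3 = -⅔ + 2*N/3)
W(k) = -3 + k
F(B) = 1 + 4*B
a(T, H) = -10/3 + 16*H/3 (a(T, H) = 2*(1 + 4*(-⅔ + 2*H/3)) = 2*(1 + (-8/3 + 8*H/3)) = 2*(-5/3 + 8*H/3) = -10/3 + 16*H/3)
(-69 - 11)*W(-11) + a(-9, -12) = (-69 - 11)*(-3 - 11) + (-10/3 + (16/3)*(-12)) = -80*(-14) + (-10/3 - 64) = 1120 - 202/3 = 3158/3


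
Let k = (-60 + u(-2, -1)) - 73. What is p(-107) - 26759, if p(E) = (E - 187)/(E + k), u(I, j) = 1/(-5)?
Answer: -32136089/1201 ≈ -26758.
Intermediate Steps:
u(I, j) = -1/5
k = -666/5 (k = (-60 - 1/5) - 73 = -301/5 - 73 = -666/5 ≈ -133.20)
p(E) = (-187 + E)/(-666/5 + E) (p(E) = (E - 187)/(E - 666/5) = (-187 + E)/(-666/5 + E))
p(-107) - 26759 = 5*(-187 - 107)/(-666 + 5*(-107)) - 26759 = 5*(-294)/(-666 - 535) - 26759 = 5*(-294)/(-1201) - 26759 = 5*(-1/1201)*(-294) - 26759 = 1470/1201 - 26759 = -32136089/1201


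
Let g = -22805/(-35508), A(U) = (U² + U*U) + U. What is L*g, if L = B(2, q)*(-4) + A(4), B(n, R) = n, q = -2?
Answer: 159635/8877 ≈ 17.983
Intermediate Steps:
A(U) = U + 2*U² (A(U) = (U² + U²) + U = 2*U² + U = U + 2*U²)
L = 28 (L = 2*(-4) + 4*(1 + 2*4) = -8 + 4*(1 + 8) = -8 + 4*9 = -8 + 36 = 28)
g = 22805/35508 (g = -22805*(-1/35508) = 22805/35508 ≈ 0.64225)
L*g = 28*(22805/35508) = 159635/8877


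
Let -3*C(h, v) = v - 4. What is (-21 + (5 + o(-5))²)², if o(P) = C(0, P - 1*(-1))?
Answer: 115600/81 ≈ 1427.2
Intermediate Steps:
C(h, v) = 4/3 - v/3 (C(h, v) = -(v - 4)/3 = -(-4 + v)/3 = 4/3 - v/3)
o(P) = 1 - P/3 (o(P) = 4/3 - (P - 1*(-1))/3 = 4/3 - (P + 1)/3 = 4/3 - (1 + P)/3 = 4/3 + (-⅓ - P/3) = 1 - P/3)
(-21 + (5 + o(-5))²)² = (-21 + (5 + (1 - ⅓*(-5)))²)² = (-21 + (5 + (1 + 5/3))²)² = (-21 + (5 + 8/3)²)² = (-21 + (23/3)²)² = (-21 + 529/9)² = (340/9)² = 115600/81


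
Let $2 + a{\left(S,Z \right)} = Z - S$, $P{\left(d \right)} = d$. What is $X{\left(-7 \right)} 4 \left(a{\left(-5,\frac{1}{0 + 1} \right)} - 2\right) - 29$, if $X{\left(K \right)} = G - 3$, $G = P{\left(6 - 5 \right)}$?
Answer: $-45$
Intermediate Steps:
$a{\left(S,Z \right)} = -2 + Z - S$ ($a{\left(S,Z \right)} = -2 - \left(S - Z\right) = -2 + Z - S$)
$G = 1$ ($G = 6 - 5 = 1$)
$X{\left(K \right)} = -2$ ($X{\left(K \right)} = 1 - 3 = -2$)
$X{\left(-7 \right)} 4 \left(a{\left(-5,\frac{1}{0 + 1} \right)} - 2\right) - 29 = - 2 \cdot 4 \left(\left(-2 + \frac{1}{0 + 1} - -5\right) - 2\right) - 29 = - 2 \cdot 4 \left(\left(-2 + 1^{-1} + 5\right) - 2\right) - 29 = - 2 \cdot 4 \left(\left(-2 + 1 + 5\right) - 2\right) - 29 = - 2 \cdot 4 \left(4 - 2\right) - 29 = - 2 \cdot 4 \cdot 2 - 29 = \left(-2\right) 8 - 29 = -16 - 29 = -45$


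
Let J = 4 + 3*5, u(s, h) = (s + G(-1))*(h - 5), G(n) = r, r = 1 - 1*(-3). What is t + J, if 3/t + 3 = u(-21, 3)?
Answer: 592/31 ≈ 19.097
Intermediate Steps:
r = 4 (r = 1 + 3 = 4)
G(n) = 4
u(s, h) = (-5 + h)*(4 + s) (u(s, h) = (s + 4)*(h - 5) = (4 + s)*(-5 + h) = (-5 + h)*(4 + s))
t = 3/31 (t = 3/(-3 + (-20 - 5*(-21) + 4*3 + 3*(-21))) = 3/(-3 + (-20 + 105 + 12 - 63)) = 3/(-3 + 34) = 3/31 ≈ 0.096774)
J = 19 (J = 4 + 15 = 19)
t + J = 3/31 + 19 = 592/31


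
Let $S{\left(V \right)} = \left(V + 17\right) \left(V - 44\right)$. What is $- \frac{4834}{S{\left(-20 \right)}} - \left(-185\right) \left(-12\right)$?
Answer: $- \frac{215537}{96} \approx -2245.2$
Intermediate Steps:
$S{\left(V \right)} = \left(-44 + V\right) \left(17 + V\right)$ ($S{\left(V \right)} = \left(17 + V\right) \left(-44 + V\right) = \left(-44 + V\right) \left(17 + V\right)$)
$- \frac{4834}{S{\left(-20 \right)}} - \left(-185\right) \left(-12\right) = - \frac{4834}{-748 + \left(-20\right)^{2} - -540} - \left(-185\right) \left(-12\right) = - \frac{4834}{-748 + 400 + 540} - 2220 = - \frac{4834}{192} - 2220 = \left(-4834\right) \frac{1}{192} - 2220 = - \frac{2417}{96} - 2220 = - \frac{215537}{96}$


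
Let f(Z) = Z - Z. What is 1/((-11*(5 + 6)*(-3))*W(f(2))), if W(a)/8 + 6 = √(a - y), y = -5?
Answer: -1/15004 - √5/90024 ≈ -9.1487e-5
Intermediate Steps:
f(Z) = 0
W(a) = -48 + 8*√(5 + a) (W(a) = -48 + 8*√(a - 1*(-5)) = -48 + 8*√(a + 5) = -48 + 8*√(5 + a))
1/((-11*(5 + 6)*(-3))*W(f(2))) = 1/((-11*(5 + 6)*(-3))*(-48 + 8*√(5 + 0))) = 1/((-121*(-3))*(-48 + 8*√5)) = 1/((-11*(-33))*(-48 + 8*√5)) = 1/(363*(-48 + 8*√5)) = 1/(-17424 + 2904*√5)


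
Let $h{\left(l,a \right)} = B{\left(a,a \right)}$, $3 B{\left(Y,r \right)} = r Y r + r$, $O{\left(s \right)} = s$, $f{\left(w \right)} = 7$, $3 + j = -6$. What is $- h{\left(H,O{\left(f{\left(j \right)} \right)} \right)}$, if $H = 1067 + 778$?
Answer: $- \frac{350}{3} \approx -116.67$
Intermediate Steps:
$j = -9$ ($j = -3 - 6 = -9$)
$H = 1845$
$B{\left(Y,r \right)} = \frac{r}{3} + \frac{Y r^{2}}{3}$ ($B{\left(Y,r \right)} = \frac{r Y r + r}{3} = \frac{Y r r + r}{3} = \frac{Y r^{2} + r}{3} = \frac{r + Y r^{2}}{3} = \frac{r}{3} + \frac{Y r^{2}}{3}$)
$h{\left(l,a \right)} = \frac{a \left(1 + a^{2}\right)}{3}$ ($h{\left(l,a \right)} = \frac{a \left(1 + a a\right)}{3} = \frac{a \left(1 + a^{2}\right)}{3}$)
$- h{\left(H,O{\left(f{\left(j \right)} \right)} \right)} = - \frac{7 \left(1 + 7^{2}\right)}{3} = - \frac{7 \left(1 + 49\right)}{3} = - \frac{7 \cdot 50}{3} = \left(-1\right) \frac{350}{3} = - \frac{350}{3}$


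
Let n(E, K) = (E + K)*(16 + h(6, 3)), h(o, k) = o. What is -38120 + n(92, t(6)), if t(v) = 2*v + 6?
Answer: -35700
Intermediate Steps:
t(v) = 6 + 2*v
n(E, K) = 22*E + 22*K (n(E, K) = (E + K)*(16 + 6) = (E + K)*22 = 22*E + 22*K)
-38120 + n(92, t(6)) = -38120 + (22*92 + 22*(6 + 2*6)) = -38120 + (2024 + 22*(6 + 12)) = -38120 + (2024 + 22*18) = -38120 + (2024 + 396) = -38120 + 2420 = -35700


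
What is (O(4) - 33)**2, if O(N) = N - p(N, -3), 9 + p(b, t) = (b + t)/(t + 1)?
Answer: 1521/4 ≈ 380.25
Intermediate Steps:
p(b, t) = -9 + (b + t)/(1 + t) (p(b, t) = -9 + (b + t)/(t + 1) = -9 + (b + t)/(1 + t))
O(N) = 15/2 + 3*N/2 (O(N) = N - (-9 + N - 8*(-3))/(1 - 3) = N - (-9 + N + 24)/(-2) = N - (-1)*(15 + N)/2 = N - (-15/2 - N/2) = N + (15/2 + N/2) = 15/2 + 3*N/2)
(O(4) - 33)**2 = ((15/2 + (3/2)*4) - 33)**2 = ((15/2 + 6) - 33)**2 = (27/2 - 33)**2 = (-39/2)**2 = 1521/4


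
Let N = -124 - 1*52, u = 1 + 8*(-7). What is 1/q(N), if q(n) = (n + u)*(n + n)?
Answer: 1/81312 ≈ 1.2298e-5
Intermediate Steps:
u = -55 (u = 1 - 56 = -55)
N = -176 (N = -124 - 52 = -176)
q(n) = 2*n*(-55 + n) (q(n) = (n - 55)*(n + n) = (-55 + n)*(2*n) = 2*n*(-55 + n))
1/q(N) = 1/(2*(-176)*(-55 - 176)) = 1/(2*(-176)*(-231)) = 1/81312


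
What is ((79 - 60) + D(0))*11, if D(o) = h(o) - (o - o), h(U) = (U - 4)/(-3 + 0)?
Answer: 671/3 ≈ 223.67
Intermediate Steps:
h(U) = 4/3 - U/3 (h(U) = (-4 + U)/(-3) = (-4 + U)*(-1/3) = 4/3 - U/3)
D(o) = 4/3 - o/3 (D(o) = (4/3 - o/3) - (o - o) = (4/3 - o/3) - 1*0 = (4/3 - o/3) + 0 = 4/3 - o/3)
((79 - 60) + D(0))*11 = ((79 - 60) + (4/3 - 1/3*0))*11 = (19 + (4/3 + 0))*11 = (19 + 4/3)*11 = (61/3)*11 = 671/3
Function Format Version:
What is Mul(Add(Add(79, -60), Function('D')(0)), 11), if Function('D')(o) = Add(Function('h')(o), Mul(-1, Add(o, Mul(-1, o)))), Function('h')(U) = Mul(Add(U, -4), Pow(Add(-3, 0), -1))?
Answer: Rational(671, 3) ≈ 223.67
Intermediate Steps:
Function('h')(U) = Add(Rational(4, 3), Mul(Rational(-1, 3), U)) (Function('h')(U) = Mul(Add(-4, U), Pow(-3, -1)) = Mul(Add(-4, U), Rational(-1, 3)) = Add(Rational(4, 3), Mul(Rational(-1, 3), U)))
Function('D')(o) = Add(Rational(4, 3), Mul(Rational(-1, 3), o)) (Function('D')(o) = Add(Add(Rational(4, 3), Mul(Rational(-1, 3), o)), Mul(-1, Add(o, Mul(-1, o)))) = Add(Add(Rational(4, 3), Mul(Rational(-1, 3), o)), Mul(-1, 0)) = Add(Add(Rational(4, 3), Mul(Rational(-1, 3), o)), 0) = Add(Rational(4, 3), Mul(Rational(-1, 3), o)))
Mul(Add(Add(79, -60), Function('D')(0)), 11) = Mul(Add(Add(79, -60), Add(Rational(4, 3), Mul(Rational(-1, 3), 0))), 11) = Mul(Add(19, Add(Rational(4, 3), 0)), 11) = Mul(Add(19, Rational(4, 3)), 11) = Mul(Rational(61, 3), 11) = Rational(671, 3)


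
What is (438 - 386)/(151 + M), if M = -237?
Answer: -26/43 ≈ -0.60465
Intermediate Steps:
(438 - 386)/(151 + M) = (438 - 386)/(151 - 237) = 52/(-86) = 52*(-1/86) = -26/43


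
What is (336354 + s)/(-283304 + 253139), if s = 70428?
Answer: -135594/10055 ≈ -13.485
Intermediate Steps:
(336354 + s)/(-283304 + 253139) = (336354 + 70428)/(-283304 + 253139) = 406782/(-30165) = 406782*(-1/30165) = -135594/10055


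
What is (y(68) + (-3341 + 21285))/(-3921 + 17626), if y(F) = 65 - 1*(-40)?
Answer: 18049/13705 ≈ 1.3170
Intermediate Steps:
y(F) = 105 (y(F) = 65 + 40 = 105)
(y(68) + (-3341 + 21285))/(-3921 + 17626) = (105 + (-3341 + 21285))/(-3921 + 17626) = (105 + 17944)/13705 = 18049*(1/13705) = 18049/13705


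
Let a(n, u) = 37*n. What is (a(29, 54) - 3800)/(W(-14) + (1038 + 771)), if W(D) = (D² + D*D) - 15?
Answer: -2727/2186 ≈ -1.2475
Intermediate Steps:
W(D) = -15 + 2*D² (W(D) = (D² + D²) - 15 = 2*D² - 15 = -15 + 2*D²)
(a(29, 54) - 3800)/(W(-14) + (1038 + 771)) = (37*29 - 3800)/((-15 + 2*(-14)²) + (1038 + 771)) = (1073 - 3800)/((-15 + 2*196) + 1809) = -2727/((-15 + 392) + 1809) = -2727/(377 + 1809) = -2727/2186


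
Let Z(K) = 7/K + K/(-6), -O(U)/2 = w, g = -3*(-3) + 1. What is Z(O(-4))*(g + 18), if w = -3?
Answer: 14/3 ≈ 4.6667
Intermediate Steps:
g = 10 (g = 9 + 1 = 10)
O(U) = 6 (O(U) = -2*(-3) = 6)
Z(K) = 7/K - K/6 (Z(K) = 7/K + K*(-⅙) = 7/K - K/6)
Z(O(-4))*(g + 18) = (7/6 - ⅙*6)*(10 + 18) = (7*(⅙) - 1)*28 = (7/6 - 1)*28 = (⅙)*28 = 14/3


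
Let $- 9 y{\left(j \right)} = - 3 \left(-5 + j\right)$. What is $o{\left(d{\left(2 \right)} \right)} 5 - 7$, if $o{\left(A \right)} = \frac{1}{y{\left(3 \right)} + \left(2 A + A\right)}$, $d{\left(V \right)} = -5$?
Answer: $- \frac{344}{47} \approx -7.3191$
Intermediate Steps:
$y{\left(j \right)} = - \frac{5}{3} + \frac{j}{3}$ ($y{\left(j \right)} = - \frac{\left(-3\right) \left(-5 + j\right)}{9} = - \frac{15 - 3 j}{9} = - \frac{5}{3} + \frac{j}{3}$)
$o{\left(A \right)} = \frac{1}{- \frac{2}{3} + 3 A}$ ($o{\left(A \right)} = \frac{1}{\left(- \frac{5}{3} + \frac{1}{3} \cdot 3\right) + \left(2 A + A\right)} = \frac{1}{\left(- \frac{5}{3} + 1\right) + 3 A} = \frac{1}{- \frac{2}{3} + 3 A}$)
$o{\left(d{\left(2 \right)} \right)} 5 - 7 = \frac{3}{-2 + 9 \left(-5\right)} 5 - 7 = \frac{3}{-2 - 45} \cdot 5 - 7 = \frac{3}{-47} \cdot 5 - 7 = 3 \left(- \frac{1}{47}\right) 5 - 7 = \left(- \frac{3}{47}\right) 5 - 7 = - \frac{15}{47} - 7 = - \frac{344}{47}$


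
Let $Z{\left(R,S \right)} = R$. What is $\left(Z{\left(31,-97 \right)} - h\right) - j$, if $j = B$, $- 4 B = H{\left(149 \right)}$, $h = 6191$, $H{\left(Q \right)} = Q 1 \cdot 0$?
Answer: $-6160$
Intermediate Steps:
$H{\left(Q \right)} = 0$ ($H{\left(Q \right)} = Q 0 = 0$)
$B = 0$ ($B = \left(- \frac{1}{4}\right) 0 = 0$)
$j = 0$
$\left(Z{\left(31,-97 \right)} - h\right) - j = \left(31 - 6191\right) - 0 = \left(31 - 6191\right) + 0 = -6160 + 0 = -6160$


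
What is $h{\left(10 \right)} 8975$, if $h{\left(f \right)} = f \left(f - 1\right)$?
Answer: $807750$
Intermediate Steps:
$h{\left(f \right)} = f \left(-1 + f\right)$
$h{\left(10 \right)} 8975 = 10 \left(-1 + 10\right) 8975 = 10 \cdot 9 \cdot 8975 = 90 \cdot 8975 = 807750$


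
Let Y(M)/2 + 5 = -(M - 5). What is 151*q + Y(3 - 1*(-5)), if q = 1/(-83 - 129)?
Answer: -3543/212 ≈ -16.712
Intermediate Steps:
Y(M) = -2*M (Y(M) = -10 + 2*(-(M - 5)) = -10 + 2*(-(-5 + M)) = -10 + 2*(5 - M) = -10 + (10 - 2*M) = -2*M)
q = -1/212 (q = 1/(-212) = -1/212 ≈ -0.0047170)
151*q + Y(3 - 1*(-5)) = 151*(-1/212) - 2*(3 - 1*(-5)) = -151/212 - 2*(3 + 5) = -151/212 - 2*8 = -151/212 - 16 = -3543/212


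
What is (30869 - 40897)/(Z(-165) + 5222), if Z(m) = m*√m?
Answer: -52366216/31761409 - 1654620*I*√165/31761409 ≈ -1.6487 - 0.66918*I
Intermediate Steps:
Z(m) = m^(3/2)
(30869 - 40897)/(Z(-165) + 5222) = (30869 - 40897)/((-165)^(3/2) + 5222) = -10028/(-165*I*√165 + 5222) = -10028/(5222 - 165*I*√165)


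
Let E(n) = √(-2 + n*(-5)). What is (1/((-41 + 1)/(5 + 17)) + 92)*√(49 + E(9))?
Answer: 1829*√(49 + I*√47)/20 ≈ 641.71 + 44.673*I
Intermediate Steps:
E(n) = √(-2 - 5*n)
(1/((-41 + 1)/(5 + 17)) + 92)*√(49 + E(9)) = (1/((-41 + 1)/(5 + 17)) + 92)*√(49 + √(-2 - 5*9)) = (1/(-40/22) + 92)*√(49 + √(-2 - 45)) = (1/(-40*1/22) + 92)*√(49 + √(-47)) = (1/(-20/11) + 92)*√(49 + I*√47) = (-11/20 + 92)*√(49 + I*√47) = 1829*√(49 + I*√47)/20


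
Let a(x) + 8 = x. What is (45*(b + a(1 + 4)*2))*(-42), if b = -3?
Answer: 17010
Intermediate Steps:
a(x) = -8 + x
(45*(b + a(1 + 4)*2))*(-42) = (45*(-3 + (-8 + (1 + 4))*2))*(-42) = (45*(-3 + (-8 + 5)*2))*(-42) = (45*(-3 - 3*2))*(-42) = (45*(-3 - 6))*(-42) = (45*(-9))*(-42) = -405*(-42) = 17010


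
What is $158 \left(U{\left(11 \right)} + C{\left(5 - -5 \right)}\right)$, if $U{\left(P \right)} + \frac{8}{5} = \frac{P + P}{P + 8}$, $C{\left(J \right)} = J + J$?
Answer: $\frac{293564}{95} \approx 3090.1$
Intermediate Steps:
$C{\left(J \right)} = 2 J$
$U{\left(P \right)} = - \frac{8}{5} + \frac{2 P}{8 + P}$ ($U{\left(P \right)} = - \frac{8}{5} + \frac{P + P}{P + 8} = - \frac{8}{5} + \frac{2 P}{8 + P}$)
$158 \left(U{\left(11 \right)} + C{\left(5 - -5 \right)}\right) = 158 \left(\frac{2 \left(-32 + 11\right)}{5 \left(8 + 11\right)} + 2 \left(5 - -5\right)\right) = 158 \left(\frac{2}{5} \cdot \frac{1}{19} \left(-21\right) + 2 \left(5 + 5\right)\right) = 158 \left(\frac{2}{5} \cdot \frac{1}{19} \left(-21\right) + 2 \cdot 10\right) = 158 \left(- \frac{42}{95} + 20\right) = 158 \cdot \frac{1858}{95} = \frac{293564}{95}$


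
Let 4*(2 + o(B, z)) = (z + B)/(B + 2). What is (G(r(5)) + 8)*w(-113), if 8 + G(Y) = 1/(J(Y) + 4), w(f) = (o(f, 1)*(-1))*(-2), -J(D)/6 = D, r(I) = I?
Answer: 194/1443 ≈ 0.13444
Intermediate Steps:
o(B, z) = -2 + (B + z)/(4*(2 + B)) (o(B, z) = -2 + ((z + B)/(B + 2))/4 = -2 + ((B + z)/(2 + B))/4 = -2 + (B + z)/(4*(2 + B)))
J(D) = -6*D
w(f) = (-15 - 7*f)/(2*(2 + f)) (w(f) = (((-16 + 1 - 7*f)/(4*(2 + f)))*(-1))*(-2) = (((-15 - 7*f)/(4*(2 + f)))*(-1))*(-2) = -(-15 - 7*f)/(4*(2 + f))*(-2) = (-15 - 7*f)/(2*(2 + f)))
G(Y) = -8 + 1/(4 - 6*Y) (G(Y) = -8 + 1/(-6*Y + 4) = -8 + 1/(4 - 6*Y))
(G(r(5)) + 8)*w(-113) = ((31 - 48*5)/(2*(-2 + 3*5)) + 8)*((-15 - 7*(-113))/(2*(2 - 113))) = ((31 - 240)/(2*(-2 + 15)) + 8)*((½)*(-15 + 791)/(-111)) = ((½)*(-209)/13 + 8)*((½)*(-1/111)*776) = ((½)*(1/13)*(-209) + 8)*(-388/111) = (-209/26 + 8)*(-388/111) = -1/26*(-388/111) = 194/1443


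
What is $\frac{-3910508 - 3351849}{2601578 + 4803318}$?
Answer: $- \frac{7262357}{7404896} \approx -0.98075$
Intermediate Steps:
$\frac{-3910508 - 3351849}{2601578 + 4803318} = - \frac{7262357}{7404896}$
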